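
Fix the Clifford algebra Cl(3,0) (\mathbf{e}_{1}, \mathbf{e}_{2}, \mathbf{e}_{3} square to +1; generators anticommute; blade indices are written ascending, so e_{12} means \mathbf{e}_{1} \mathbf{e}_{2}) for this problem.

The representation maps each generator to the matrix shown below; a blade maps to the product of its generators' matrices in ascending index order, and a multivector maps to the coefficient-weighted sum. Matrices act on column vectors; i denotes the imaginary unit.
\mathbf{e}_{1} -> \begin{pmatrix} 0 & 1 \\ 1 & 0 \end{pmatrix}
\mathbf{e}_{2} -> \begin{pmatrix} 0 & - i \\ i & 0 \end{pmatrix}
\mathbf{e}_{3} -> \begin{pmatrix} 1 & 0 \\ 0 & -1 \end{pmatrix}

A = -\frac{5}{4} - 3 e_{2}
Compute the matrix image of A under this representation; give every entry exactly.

M = (-\frac{5}{4})*1 + (-3)*rho(e_{2}), summed entrywise (1 is the identity matrix):
Answer: \begin{pmatrix} - \frac{5}{4} & 3 i \\ - 3 i & - \frac{5}{4} \end{pmatrix}


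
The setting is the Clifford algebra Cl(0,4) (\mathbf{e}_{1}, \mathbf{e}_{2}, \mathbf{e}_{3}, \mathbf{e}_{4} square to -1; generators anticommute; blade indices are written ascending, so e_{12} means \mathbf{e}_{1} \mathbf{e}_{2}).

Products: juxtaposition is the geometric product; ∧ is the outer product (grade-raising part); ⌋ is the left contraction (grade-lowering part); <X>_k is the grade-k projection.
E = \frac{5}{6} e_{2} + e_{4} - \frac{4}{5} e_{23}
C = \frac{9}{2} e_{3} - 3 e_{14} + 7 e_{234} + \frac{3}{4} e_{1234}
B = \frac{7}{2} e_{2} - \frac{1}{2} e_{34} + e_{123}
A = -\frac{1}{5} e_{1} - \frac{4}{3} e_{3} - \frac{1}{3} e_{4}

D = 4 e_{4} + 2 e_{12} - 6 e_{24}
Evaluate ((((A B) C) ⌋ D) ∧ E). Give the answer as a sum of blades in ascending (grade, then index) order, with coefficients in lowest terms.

step 1: \frac{1}{6} e_{3} - \frac{2}{3} e_{4} + \frac{19}{30} e_{12} + \frac{73}{15} e_{23} + \frac{7}{6} e_{24} + \frac{1}{10} e_{134} + \frac{1}{3} e_{1234}
step 2: -\frac{1}{2} + \frac{13}{3} e_{1} - \frac{873}{40} e_{2} + \frac{118}{15} e_{3} - \frac{511}{15} e_{4} + \frac{14}{5} e_{12} + \frac{7}{8} e_{13} - \frac{16}{5} e_{14} + \frac{17}{3} e_{23} - \frac{11}{15} e_{24} + \frac{101}{40} e_{34} + \frac{47}{20} e_{123} + \frac{11}{8} e_{124} - \frac{59}{15} e_{134} - \frac{21}{4} e_{234} - \frac{73}{5} e_{1234}
step 3: \frac{1894}{15} - \frac{873}{20} e_{1} + \frac{2936}{15} e_{2} - \frac{2659}{20} e_{4} - e_{12} + 3 e_{24}
step 4: \frac{947}{9} e_{2} + \frac{1894}{15} e_{4} - \frac{291}{8} e_{12} - \frac{873}{20} e_{14} - \frac{7576}{75} e_{23} + \frac{12261}{40} e_{24} + \frac{873}{25} e_{123} - e_{124} + \frac{2659}{25} e_{234}
Answer: \frac{947}{9} e_{2} + \frac{1894}{15} e_{4} - \frac{291}{8} e_{12} - \frac{873}{20} e_{14} - \frac{7576}{75} e_{23} + \frac{12261}{40} e_{24} + \frac{873}{25} e_{123} - e_{124} + \frac{2659}{25} e_{234}


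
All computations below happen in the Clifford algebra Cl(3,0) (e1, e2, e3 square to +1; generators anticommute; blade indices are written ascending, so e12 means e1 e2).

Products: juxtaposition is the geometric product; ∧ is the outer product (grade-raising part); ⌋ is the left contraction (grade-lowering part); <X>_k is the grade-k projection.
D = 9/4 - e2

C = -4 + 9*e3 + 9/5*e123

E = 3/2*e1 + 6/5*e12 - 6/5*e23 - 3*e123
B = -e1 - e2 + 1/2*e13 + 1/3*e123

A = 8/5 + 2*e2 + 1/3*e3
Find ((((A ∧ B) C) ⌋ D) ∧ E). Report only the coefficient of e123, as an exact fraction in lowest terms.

step 1: -8/5*e1 - 8/5*e2 + 2*e12 + 17/15*e13 + 1/3*e23 - 7/15*e123
step 2: 21/25 + 16*e1 + 286/25*e2 - 18/5*e3 - 61/5*e12 - 1204/75*e13 - 1396/75*e23 + 298/15*e123
step 3: -191/20 - 21/25*e2
step 4: -573/40*e1 - 51/5*e12 + 573/50*e23 + 573/20*e123
Answer: 573/20


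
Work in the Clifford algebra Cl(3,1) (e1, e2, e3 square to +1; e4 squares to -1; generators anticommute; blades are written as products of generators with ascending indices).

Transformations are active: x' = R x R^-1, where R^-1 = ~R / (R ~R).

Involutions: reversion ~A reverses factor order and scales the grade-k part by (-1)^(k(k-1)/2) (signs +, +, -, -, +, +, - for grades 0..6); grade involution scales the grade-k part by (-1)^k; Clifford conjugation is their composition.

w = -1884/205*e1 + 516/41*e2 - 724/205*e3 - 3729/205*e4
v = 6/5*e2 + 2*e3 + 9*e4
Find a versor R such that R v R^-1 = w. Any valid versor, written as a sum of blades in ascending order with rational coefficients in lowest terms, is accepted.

Since q(v) = q(w) = -1889/25, the sum R = v + w = -1884/205*e1 + 2826/205*e2 - 314/205*e3 - 1884/205*e4 does the job whenever invertible.
Answer: -1884/205*e1 + 2826/205*e2 - 314/205*e3 - 1884/205*e4


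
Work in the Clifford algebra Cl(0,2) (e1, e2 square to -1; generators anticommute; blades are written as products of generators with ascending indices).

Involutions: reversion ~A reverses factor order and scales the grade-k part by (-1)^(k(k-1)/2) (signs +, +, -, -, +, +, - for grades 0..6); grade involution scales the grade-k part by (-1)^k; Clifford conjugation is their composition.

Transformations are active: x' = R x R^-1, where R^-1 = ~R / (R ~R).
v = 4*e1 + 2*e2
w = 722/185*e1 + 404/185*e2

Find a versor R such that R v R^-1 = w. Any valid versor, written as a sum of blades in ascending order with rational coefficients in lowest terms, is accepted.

Reasoning: v^2 = w^2 = -20 since conjugation preserves the quadratic form; R = v + w = 1462/185*e1 + 774/185*e2 is then valid when invertible, keeping its own part and reversing (v - w)/2.
Answer: 1462/185*e1 + 774/185*e2


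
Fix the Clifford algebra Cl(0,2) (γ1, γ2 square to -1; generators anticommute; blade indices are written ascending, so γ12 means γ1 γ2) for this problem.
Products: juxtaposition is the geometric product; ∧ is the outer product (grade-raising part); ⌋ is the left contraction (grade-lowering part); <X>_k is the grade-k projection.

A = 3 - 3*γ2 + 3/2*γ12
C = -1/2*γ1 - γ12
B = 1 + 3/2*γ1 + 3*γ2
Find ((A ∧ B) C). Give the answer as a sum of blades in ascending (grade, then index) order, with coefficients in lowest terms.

step 1: 3 + 9/2*γ1 + 6*γ2 + 6*γ12
step 2: 33/4 - 15/2*γ1 + 3/2*γ2
Answer: 33/4 - 15/2*γ1 + 3/2*γ2


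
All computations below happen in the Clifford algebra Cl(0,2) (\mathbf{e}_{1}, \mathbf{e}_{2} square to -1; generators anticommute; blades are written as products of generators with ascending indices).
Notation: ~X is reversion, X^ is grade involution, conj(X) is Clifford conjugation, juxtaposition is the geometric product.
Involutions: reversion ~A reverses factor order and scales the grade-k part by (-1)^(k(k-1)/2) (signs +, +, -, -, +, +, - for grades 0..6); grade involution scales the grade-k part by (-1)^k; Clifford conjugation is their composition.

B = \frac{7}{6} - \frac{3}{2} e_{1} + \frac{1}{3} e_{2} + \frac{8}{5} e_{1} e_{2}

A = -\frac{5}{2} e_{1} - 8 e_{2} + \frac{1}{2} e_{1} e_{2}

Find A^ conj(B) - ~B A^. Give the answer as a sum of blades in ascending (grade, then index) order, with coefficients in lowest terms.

first term: -\frac{17}{60} - \frac{583}{60} e_{1} + \frac{169}{12} e_{2} - \frac{49}{4} e_{1} e_{2}
second term: \frac{113}{60} + \frac{953}{60} e_{1} + \frac{73}{12} e_{2} - \frac{49}{4} e_{1} e_{2}
Answer: -\frac{13}{6} - \frac{128}{5} e_{1} + 8 e_{2}


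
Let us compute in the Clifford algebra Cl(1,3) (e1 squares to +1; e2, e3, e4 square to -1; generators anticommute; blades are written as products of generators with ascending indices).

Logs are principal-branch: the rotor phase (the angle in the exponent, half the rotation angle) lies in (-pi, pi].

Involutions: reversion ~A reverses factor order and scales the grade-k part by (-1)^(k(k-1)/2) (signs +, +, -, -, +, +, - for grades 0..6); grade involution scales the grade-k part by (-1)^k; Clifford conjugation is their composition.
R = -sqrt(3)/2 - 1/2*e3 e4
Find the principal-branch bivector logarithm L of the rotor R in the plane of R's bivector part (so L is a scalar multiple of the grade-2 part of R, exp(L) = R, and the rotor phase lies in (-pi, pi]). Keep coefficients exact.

The scalar part of R is -sqrt(3)/2, which pins the rotor phase on the principal branch; dividing the bivector part by the sine of that phase recovers the unit plane, and L is the phase times that plane.
Concretely: cos(phase) = -sqrt(3)/2 gives phase = ±5*pi/6, and since phase/sin(phase) is even the sign is immaterial: L = (phase/sin(phase)) * <R>_2 = (5*pi/3) * <R>_2.
Answer: -5*pi/6*e3 e4


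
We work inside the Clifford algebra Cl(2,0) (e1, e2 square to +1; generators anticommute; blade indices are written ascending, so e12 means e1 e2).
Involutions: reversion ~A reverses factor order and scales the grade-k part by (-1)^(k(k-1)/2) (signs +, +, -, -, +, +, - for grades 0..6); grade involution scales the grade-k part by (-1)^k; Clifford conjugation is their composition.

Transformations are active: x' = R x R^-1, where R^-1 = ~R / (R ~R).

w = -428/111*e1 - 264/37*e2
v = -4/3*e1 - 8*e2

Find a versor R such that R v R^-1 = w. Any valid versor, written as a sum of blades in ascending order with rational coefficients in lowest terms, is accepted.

Key observation: q(v) = q(w) = 592/9 (sandwiches preserve the norm), so R = v + w = -192/37*e1 - 560/37*e2 works whenever it is invertible — the component of v along it is kept and (v - w)/2 reverses, sending v to w.
Answer: -192/37*e1 - 560/37*e2


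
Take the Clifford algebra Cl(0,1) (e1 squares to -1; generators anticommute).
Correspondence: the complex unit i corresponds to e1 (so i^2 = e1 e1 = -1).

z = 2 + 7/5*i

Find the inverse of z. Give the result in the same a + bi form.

In blades: z = 2 + 7/5*e1.
With qbar = 2 - 7/5*e1 (scalar fixed, mapped units negated), z qbar = 149/25 (the sum of squared coefficients), so z^-1 = qbar / (149/25) = 50/149 - 35/149*e1; translating back:
Answer: 50/149 - 35/149*i


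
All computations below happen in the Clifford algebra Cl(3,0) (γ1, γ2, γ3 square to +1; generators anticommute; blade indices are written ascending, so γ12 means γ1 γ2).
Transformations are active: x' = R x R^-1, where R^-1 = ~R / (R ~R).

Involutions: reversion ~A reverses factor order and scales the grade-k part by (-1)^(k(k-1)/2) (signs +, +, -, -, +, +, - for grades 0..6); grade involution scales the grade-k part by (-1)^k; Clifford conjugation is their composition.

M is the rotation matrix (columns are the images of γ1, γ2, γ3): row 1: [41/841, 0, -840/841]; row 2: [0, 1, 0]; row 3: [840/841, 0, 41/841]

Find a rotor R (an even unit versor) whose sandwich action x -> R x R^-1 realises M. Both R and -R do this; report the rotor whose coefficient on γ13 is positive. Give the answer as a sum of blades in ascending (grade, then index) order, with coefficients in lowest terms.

Method: write R = a + b12*γ12 + b13*γ13 + b23*γ23 with a^2 + b12^2 + b13^2 + b23^2 = 1 (so R^-1 = ~R). Expanding the columns R e_j ~R gives tr M = 4a^2 - 1 and, from the antisymmetric part, M21 - M12 = -4a*b12, M13 - M31 = 4a*b13, M32 - M23 = -4a*b23.
Here tr M = 923/841, so a^2 = (1 + tr M)/4 = 441/841 and a = ±21/29. Taking a = 21/29: M21 - M12 = 0, M13 - M31 = -1680/841, M32 - M23 = 0, giving b12 = 0, b13 = -20/29, b23 = 0, i.e. R = 21/29 - 20/29*γ13.
Its γ13 coefficient is negative, so report the other preimage -R.
Answer: -21/29 + 20/29*γ13. Recall the cover is two-to-one: with M of trace 923/841, both preimages act alike, and the stated γ13 sign chooses the sheet.


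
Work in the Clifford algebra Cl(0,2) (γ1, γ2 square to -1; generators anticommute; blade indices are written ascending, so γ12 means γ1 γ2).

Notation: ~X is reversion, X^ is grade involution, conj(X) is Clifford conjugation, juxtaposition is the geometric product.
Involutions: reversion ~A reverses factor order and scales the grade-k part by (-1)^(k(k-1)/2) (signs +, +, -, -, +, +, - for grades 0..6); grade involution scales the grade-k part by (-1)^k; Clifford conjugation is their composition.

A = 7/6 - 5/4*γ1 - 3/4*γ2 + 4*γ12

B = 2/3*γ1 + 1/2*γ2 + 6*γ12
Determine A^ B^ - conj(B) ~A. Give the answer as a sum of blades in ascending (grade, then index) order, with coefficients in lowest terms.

first term: -547/24 + 103/18*γ1 - 43/4*γ2 + 55/8*γ12
second term: -605/24 - 59/18*γ1 + 17/4*γ2 - 57/8*γ12
Answer: 29/12 + 9*γ1 - 15*γ2 + 14*γ12


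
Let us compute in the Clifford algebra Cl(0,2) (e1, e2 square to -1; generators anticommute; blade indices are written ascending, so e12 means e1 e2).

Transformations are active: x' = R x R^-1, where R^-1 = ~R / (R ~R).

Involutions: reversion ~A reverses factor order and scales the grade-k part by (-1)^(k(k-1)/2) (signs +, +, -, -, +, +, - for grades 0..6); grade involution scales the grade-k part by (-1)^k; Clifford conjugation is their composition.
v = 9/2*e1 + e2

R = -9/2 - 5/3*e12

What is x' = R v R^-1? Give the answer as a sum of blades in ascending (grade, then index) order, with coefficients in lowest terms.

~R = -9/2 + 5/3*e12, and R ~R = 829/36, so R^-1 = ~R / (829/36).
R v = -223/12*e1 - 12*e2
Answer: 4581/1658*e1 + 3059/829*e2


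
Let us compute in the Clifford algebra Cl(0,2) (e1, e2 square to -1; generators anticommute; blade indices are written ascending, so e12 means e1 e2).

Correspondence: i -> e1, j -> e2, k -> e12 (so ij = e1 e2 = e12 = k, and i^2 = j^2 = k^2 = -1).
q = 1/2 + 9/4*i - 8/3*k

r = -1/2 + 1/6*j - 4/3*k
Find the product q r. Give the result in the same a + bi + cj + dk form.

In blades: q = 1/2 + 9/4*e1 - 8/3*e12, r = -1/2 + 1/6*e2 - 4/3*e12.
Distribute q over r term by term (generator squares from the signature, products reordered to ascending indices): (1/2)*r = -1/4 + 1/12*e2 - 2/3*e12; (9/4*e1)*r = -9/8*e1 + 3*e2 + 3/8*e12; (-8/3*e12)*r = -32/9 + 4/9*e1 + 4/3*e12.
Sum: -137/36 - 49/72*e1 + 37/12*e2 + 25/24*e12; translating back through the correspondence:
Answer: -137/36 - 49/72*i + 37/12*j + 25/24*k


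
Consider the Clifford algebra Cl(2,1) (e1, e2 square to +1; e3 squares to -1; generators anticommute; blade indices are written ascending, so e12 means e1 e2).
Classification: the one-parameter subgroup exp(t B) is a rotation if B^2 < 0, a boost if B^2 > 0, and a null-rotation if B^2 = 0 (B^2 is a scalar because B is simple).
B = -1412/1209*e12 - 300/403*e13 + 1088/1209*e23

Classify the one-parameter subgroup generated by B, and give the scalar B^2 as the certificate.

B^2 term by term: the squares give (-1412/1209)^2*(e12)^2 + (-300/403)^2*(e13)^2 + (1088/1209)^2*(e23)^2 = 1993744/1461681*(-1) + 90000/162409*(+1) + 1183744/1461681*(+1) = 0 (each basis 2-blade squares to minus the product of its generators' squares); cross terms between blades sharing an index anticommute and cancel. So B^2 = 0.
Answer: null-rotation, certificate B^2 = 0. The scalar 0 is the complete invariant here: its sign names the subgroup type.


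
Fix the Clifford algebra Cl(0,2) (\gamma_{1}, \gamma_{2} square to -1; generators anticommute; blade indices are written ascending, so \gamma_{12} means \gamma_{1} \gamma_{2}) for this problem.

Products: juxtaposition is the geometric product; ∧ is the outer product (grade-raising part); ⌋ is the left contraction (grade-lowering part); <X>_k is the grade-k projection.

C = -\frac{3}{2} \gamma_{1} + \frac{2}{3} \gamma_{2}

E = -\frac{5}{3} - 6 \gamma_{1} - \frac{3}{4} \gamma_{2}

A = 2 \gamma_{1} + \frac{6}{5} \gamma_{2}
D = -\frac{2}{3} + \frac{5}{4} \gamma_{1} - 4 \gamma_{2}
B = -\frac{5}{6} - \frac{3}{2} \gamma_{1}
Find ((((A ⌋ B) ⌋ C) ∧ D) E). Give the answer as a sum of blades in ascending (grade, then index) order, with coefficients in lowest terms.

step 1: 3
step 2: -\frac{9}{2} \gamma_{1} + 2 \gamma_{2}
step 3: 3 \gamma_{1} - \frac{4}{3} \gamma_{2} + \frac{31}{2} \gamma_{12}
step 4: 17 + \frac{53}{8} \gamma_{1} - \frac{817}{9} \gamma_{2} - \frac{433}{12} \gamma_{12}
Answer: 17 + \frac{53}{8} \gamma_{1} - \frac{817}{9} \gamma_{2} - \frac{433}{12} \gamma_{12}


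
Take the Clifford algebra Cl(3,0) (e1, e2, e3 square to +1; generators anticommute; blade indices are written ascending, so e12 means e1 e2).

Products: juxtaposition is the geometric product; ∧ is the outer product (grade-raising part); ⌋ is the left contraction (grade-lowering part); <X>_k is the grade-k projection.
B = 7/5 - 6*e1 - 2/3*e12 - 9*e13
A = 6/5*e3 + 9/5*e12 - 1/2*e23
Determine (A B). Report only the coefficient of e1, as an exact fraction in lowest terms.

step 1: 6/5 + 54/5*e1 + 54/5*e2 + 42/25*e3 + 351/50*e12 + 103/15*e13 + 31/2*e23 + 11/5*e123
Answer: 54/5


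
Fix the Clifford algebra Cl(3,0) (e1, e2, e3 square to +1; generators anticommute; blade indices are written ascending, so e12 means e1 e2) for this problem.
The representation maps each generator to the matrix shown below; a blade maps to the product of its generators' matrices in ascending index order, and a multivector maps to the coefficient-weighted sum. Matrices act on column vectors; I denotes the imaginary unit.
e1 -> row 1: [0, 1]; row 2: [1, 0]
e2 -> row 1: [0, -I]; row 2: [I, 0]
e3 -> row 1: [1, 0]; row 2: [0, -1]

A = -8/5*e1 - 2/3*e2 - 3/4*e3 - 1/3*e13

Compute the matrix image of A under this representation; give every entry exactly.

Bivector images (products of the table entries): rho(e13) = rho(e1)rho(e3) = row 1: [0, -1]; row 2: [1, 0].
M = (-8/5)*rho(e1) + (-2/3)*rho(e2) + (-3/4)*rho(e3) + (-1/3)*rho(e13), summed entrywise:
Answer: row 1: [-3/4, -19/15 + 2*I/3]; row 2: [-29/15 - 2*I/3, 3/4]


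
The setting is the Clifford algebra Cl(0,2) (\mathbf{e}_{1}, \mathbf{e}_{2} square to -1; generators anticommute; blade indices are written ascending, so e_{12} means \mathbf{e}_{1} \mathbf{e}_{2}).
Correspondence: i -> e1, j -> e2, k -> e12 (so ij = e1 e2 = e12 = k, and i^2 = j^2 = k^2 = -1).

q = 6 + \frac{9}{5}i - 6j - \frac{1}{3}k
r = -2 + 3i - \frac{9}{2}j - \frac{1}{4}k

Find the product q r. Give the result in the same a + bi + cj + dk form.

In blades: q = 6 + \frac{9}{5} e_{1} - 6 e_{2} - \frac{1}{3} e_{12}, r = -2 + 3 e_{1} - \frac{9}{2} e_{2} - \frac{1}{4} e_{12}.
Distribute q over r term by term (generator squares from the signature, products reordered to ascending indices): (6)*r = -12 + 18 e_{1} - 27 e_{2} - \frac{3}{2} e_{12}; (\frac{9}{5} e_{1})*r = -\frac{27}{5} - \frac{18}{5} e_{1} + \frac{9}{20} e_{2} - \frac{81}{10} e_{12}; (-6 e_{2})*r = -27 + \frac{3}{2} e_{1} + 12 e_{2} + 18 e_{12}; (-\frac{1}{3} e_{12})*r = -\frac{1}{12} - \frac{3}{2} e_{1} - e_{2} + \frac{2}{3} e_{12}.
Sum: -\frac{2669}{60} + \frac{72}{5} e_{1} - \frac{311}{20} e_{2} + \frac{136}{15} e_{12}; translating back through the correspondence:
Answer: -\frac{2669}{60} + \frac{72}{5}i - \frac{311}{20}j + \frac{136}{15}k


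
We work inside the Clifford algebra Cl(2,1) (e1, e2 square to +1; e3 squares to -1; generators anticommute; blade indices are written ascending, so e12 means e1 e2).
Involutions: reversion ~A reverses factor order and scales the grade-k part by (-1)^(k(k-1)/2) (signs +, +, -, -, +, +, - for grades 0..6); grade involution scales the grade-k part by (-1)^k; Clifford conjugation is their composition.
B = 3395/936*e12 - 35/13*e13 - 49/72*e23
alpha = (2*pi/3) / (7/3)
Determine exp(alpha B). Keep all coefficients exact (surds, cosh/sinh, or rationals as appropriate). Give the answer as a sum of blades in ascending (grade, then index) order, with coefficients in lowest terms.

B^2 term by term: the squares give (3395/936)^2*(e12)^2 + (-35/13)^2*(e13)^2 + (-49/72)^2*(e23)^2 = 11526025/876096*(-1) + 1225/169*(+1) + 2401/5184*(+1) = -49/9 (each basis 2-blade squares to minus the product of its generators' squares); cross terms between blades sharing an index anticommute and cancel. So B^2 = -49/9.
B^2 = -49/9 — a negative square means the series sums to a rotation: l = 7/3, alpha*l = 2*pi/3, so exp(alpha B) = cos(2*pi/3) + (sin(2*pi/3)/(7/3))*B = -1/2 + (3*sqrt(3)/14)*B.
Answer: -1/2 + 485*sqrt(3)/624*e12 - 15*sqrt(3)/26*e13 - 7*sqrt(3)/48*e23


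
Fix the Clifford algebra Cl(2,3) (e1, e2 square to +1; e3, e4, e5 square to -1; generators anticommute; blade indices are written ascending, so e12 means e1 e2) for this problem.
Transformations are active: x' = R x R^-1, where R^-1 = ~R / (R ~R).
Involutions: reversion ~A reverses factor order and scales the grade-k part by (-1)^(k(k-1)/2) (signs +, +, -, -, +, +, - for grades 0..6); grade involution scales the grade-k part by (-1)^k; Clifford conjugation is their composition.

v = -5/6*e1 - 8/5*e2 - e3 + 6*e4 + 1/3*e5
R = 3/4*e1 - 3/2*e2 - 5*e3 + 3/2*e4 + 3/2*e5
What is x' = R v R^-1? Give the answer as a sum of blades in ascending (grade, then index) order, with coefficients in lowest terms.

~R = 3/4*e1 - 3/2*e2 - 5*e3 + 3/2*e4 + 3/2*e5, and R ~R = -427/16, so R^-1 = ~R / (-427/16).
R v = -509/40 - 49/20*e12 - 59/12*e13 + 23/4*e14 + 3/2*e15 - 13/2*e23 - 33/5*e24 + 19/10*e25 - 57/2*e34 - 1/6*e35 - 17/2*e45
Answer: 19837/12810*e1 + 362/2135*e2 - 1609/427*e3 - 9756/2135*e4 + 7027/6405*e5


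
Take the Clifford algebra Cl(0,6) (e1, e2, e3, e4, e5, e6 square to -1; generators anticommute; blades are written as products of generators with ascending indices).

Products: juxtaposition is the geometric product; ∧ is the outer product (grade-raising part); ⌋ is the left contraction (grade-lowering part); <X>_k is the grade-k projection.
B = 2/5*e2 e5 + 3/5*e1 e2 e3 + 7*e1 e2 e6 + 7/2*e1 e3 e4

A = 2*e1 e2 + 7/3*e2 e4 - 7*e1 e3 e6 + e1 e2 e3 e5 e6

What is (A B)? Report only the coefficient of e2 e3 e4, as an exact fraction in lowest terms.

step 1: -6/5*e3 - 14*e6 - 4/5*e1 e5 - 49*e2 e3 + 21/5*e2 e6 + 7*e3 e5 + 14/15*e4 e5 - 49/2*e4 e6 + 3/5*e5 e6 + 49/6*e1 e2 e3 - 7/5*e1 e3 e4 + 2/5*e1 e3 e6 + 49/3*e1 e4 e6 + 7*e2 e3 e4 + 7/2*e2 e4 e5 e6 + 14/5*e1 e2 e3 e5 e6
Answer: 7


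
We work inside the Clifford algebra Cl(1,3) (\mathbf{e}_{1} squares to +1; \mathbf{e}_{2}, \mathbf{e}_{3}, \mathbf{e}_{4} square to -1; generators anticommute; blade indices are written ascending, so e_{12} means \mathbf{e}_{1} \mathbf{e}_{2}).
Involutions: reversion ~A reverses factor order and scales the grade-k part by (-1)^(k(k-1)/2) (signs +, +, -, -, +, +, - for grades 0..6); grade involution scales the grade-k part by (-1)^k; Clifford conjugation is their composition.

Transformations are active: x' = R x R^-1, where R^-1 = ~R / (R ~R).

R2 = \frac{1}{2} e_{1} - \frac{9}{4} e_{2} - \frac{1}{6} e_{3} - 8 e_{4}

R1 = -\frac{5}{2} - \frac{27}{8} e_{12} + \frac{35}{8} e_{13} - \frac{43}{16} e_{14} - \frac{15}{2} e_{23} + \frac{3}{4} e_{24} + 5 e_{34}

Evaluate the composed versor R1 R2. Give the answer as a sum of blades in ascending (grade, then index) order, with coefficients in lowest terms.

Distribute over the terms of R2 (each basis-blade product reordered to ascending indices, repeated generators contracted through their squares):
R1 (\frac{1}{2} e_{1}) = -\frac{5}{4} e_{1} + \frac{27}{16} e_{2} - \frac{35}{16} e_{3} + \frac{43}{32} e_{4} - \frac{15}{4} e_{123} + \frac{3}{8} e_{124} + \frac{5}{2} e_{134}
R1 (-\frac{9}{4} e_{2}) = -\frac{243}{32} e_{1} + \frac{45}{8} e_{2} + \frac{135}{8} e_{3} - \frac{27}{16} e_{4} + \frac{315}{32} e_{123} - \frac{387}{64} e_{124} - \frac{45}{4} e_{234}
R1 (-\frac{1}{6} e_{3}) = \frac{35}{48} e_{1} - \frac{5}{4} e_{2} + \frac{5}{12} e_{3} - \frac{5}{6} e_{4} + \frac{9}{16} e_{123} - \frac{43}{96} e_{134} + \frac{1}{8} e_{234}
R1 (-8 e_{4}) = -\frac{43}{2} e_{1} + 6 e_{2} + 40 e_{3} + 20 e_{4} + 27 e_{124} - 35 e_{134} + 60 e_{234}
Summing the partial products and collecting blades:
Answer: -\frac{2843}{96} e_{1} + \frac{193}{16} e_{2} + \frac{2645}{48} e_{3} + \frac{1807}{96} e_{4} + \frac{213}{32} e_{123} + \frac{1365}{64} e_{124} - \frac{3163}{96} e_{134} + \frac{391}{8} e_{234}


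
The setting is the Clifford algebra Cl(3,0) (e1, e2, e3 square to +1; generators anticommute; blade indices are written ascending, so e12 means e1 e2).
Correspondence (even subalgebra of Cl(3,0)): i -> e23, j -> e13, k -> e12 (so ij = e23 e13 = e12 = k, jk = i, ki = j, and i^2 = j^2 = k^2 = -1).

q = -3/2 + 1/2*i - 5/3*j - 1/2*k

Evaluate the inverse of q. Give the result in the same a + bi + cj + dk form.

In blades: q = -3/2 - 1/2*e12 - 5/3*e13 + 1/2*e23.
With qbar = -3/2 + 1/2*e12 + 5/3*e13 - 1/2*e23 (scalar fixed, mapped units negated), q qbar = 199/36 (the sum of squared coefficients), so q^-1 = qbar / (199/36) = -54/199 + 18/199*e12 + 60/199*e13 - 18/199*e23; translating back:
Answer: -54/199 - 18/199*i + 60/199*j + 18/199*k


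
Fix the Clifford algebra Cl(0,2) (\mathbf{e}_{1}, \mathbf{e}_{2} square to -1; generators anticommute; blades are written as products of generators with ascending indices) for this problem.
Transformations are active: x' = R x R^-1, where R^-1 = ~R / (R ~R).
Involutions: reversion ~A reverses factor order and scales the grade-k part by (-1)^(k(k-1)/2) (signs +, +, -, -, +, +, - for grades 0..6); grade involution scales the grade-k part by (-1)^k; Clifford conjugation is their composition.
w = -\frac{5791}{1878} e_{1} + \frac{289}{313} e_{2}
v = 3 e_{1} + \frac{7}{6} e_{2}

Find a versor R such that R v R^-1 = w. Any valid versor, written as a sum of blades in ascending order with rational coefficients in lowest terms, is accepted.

Construction: equal norms (both -\frac{373}{36}) license R = v + w = -\frac{157}{1878} e_{1} + \frac{3925}{1878} e_{2} — nothing changes along that direction, while (v - w)/2 changes sign, so v maps onto w.
Answer: -\frac{157}{1878} e_{1} + \frac{3925}{1878} e_{2}


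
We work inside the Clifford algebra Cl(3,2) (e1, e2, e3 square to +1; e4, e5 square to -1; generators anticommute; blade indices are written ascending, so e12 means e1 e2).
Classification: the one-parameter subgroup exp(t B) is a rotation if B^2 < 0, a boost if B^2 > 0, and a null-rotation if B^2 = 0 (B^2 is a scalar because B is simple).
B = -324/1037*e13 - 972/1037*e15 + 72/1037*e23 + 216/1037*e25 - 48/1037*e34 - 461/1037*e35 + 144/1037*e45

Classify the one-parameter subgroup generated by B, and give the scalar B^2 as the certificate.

B^2 term by term: the squares give (-324/1037)^2*(e13)^2 + (-972/1037)^2*(e15)^2 + (72/1037)^2*(e23)^2 + (216/1037)^2*(e25)^2 + (-48/1037)^2*(e34)^2 + (-461/1037)^2*(e35)^2 + (144/1037)^2*(e45)^2 = 104976/1075369*(-1) + 944784/1075369*(+1) + 5184/1075369*(-1) + 46656/1075369*(+1) + 2304/1075369*(+1) + 212521/1075369*(+1) + 20736/1075369*(-1) = 1 (each basis 2-blade squares to minus the product of its generators' squares); cross terms between blades sharing an index anticommute and cancel; the commuting (index-disjoint) pairs give grade-4 terms 2*c*c'*(blade product), which cancel blade by blade — e1235: 139968/1075369 - 139968/1075369 = 0; e1345: -93312/1075369 + 93312/1075369 = 0; e2345: 20736/1075369 - 20736/1075369 = 0 — confirming B is simple. So B^2 = 1.
Answer: boost, certificate B^2 = 1. Because 1 is invariant under every versor sandwich, the classification follows from its sign alone.


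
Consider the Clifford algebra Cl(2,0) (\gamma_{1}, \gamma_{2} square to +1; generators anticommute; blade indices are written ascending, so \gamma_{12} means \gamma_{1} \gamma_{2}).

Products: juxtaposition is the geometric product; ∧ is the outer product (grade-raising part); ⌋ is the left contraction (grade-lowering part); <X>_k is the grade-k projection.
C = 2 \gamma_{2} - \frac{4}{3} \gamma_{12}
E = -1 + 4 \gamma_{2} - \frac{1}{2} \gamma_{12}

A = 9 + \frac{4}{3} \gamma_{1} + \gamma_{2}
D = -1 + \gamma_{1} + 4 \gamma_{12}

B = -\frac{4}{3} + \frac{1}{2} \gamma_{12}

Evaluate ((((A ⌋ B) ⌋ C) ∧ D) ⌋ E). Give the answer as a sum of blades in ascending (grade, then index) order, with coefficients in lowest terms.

step 1: -12 - \frac{1}{2} \gamma_{1} + \frac{2}{3} \gamma_{2} + \frac{9}{2} \gamma_{12}
step 2: \frac{22}{3} + \frac{8}{9} \gamma_{1} - \frac{70}{3} \gamma_{2} + 16 \gamma_{12}
step 3: -\frac{22}{3} + \frac{58}{9} \gamma_{1} + \frac{70}{3} \gamma_{2} + \frac{110}{3} \gamma_{12}
step 4: 119 + \frac{35}{3} \gamma_{1} - \frac{293}{9} \gamma_{2} + \frac{11}{3} \gamma_{12}
Answer: 119 + \frac{35}{3} \gamma_{1} - \frac{293}{9} \gamma_{2} + \frac{11}{3} \gamma_{12}


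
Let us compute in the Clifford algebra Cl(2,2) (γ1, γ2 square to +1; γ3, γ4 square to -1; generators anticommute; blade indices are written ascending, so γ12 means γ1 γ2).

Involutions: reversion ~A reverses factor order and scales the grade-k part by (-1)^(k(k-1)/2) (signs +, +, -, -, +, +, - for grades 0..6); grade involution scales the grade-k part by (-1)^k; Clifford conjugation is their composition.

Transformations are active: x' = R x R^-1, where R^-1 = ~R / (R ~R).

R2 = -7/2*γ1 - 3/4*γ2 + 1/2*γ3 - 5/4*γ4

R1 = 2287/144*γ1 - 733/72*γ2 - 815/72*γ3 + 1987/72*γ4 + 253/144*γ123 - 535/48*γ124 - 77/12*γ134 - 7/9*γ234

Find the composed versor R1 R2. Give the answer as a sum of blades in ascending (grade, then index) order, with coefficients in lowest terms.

Distribute over the terms of R2 (each basis-blade product reordered to ascending indices, repeated generators contracted through their squares):
R1 (-7/2*γ1) = -16009/288 - 5131/144*γ12 - 5705/144*γ13 + 13909/144*γ14 - 1771/288*γ23 + 3745/96*γ24 + 539/24*γ34 - 49/18*γ1234
R1 (-3/4*γ2) = 733/96 - 2287/192*γ12 + 253/192*γ13 - 535/64*γ14 - 815/96*γ23 + 1987/96*γ24 + 7/12*γ34 + 77/16*γ1234
R1 (1/2*γ3) = 815/144 - 253/288*γ12 + 2287/288*γ13 - 77/24*γ14 - 733/144*γ23 - 7/18*γ24 - 1987/144*γ34 + 535/96*γ1234
R1 (-5/4*γ4) = 9935/288 - 2675/192*γ12 - 385/48*γ13 - 11435/576*γ14 - 35/36*γ23 + 3665/288*γ24 + 4075/288*γ34 - 1265/576*γ1234
Summing the partial products and collecting blades:
Answer: -2245/288 - 2993/48*γ12 - 7369/192*γ13 + 18769/288*γ14 - 2981/144*γ23 + 20749/288*γ24 + 6737/288*γ34 + 3149/576*γ1234


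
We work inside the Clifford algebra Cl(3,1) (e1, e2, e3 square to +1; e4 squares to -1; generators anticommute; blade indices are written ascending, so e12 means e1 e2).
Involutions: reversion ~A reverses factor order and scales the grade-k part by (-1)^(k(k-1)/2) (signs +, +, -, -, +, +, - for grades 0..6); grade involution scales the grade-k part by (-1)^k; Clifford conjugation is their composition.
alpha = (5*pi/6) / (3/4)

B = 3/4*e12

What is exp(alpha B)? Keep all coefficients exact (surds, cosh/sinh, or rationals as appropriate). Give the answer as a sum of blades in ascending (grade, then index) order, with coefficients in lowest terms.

B^2 = (3/4)^2*(e12)^2 = 9/16*(-1) = -9/16 (a basis 2-blade squares to minus the product of its generators' squares).
B^2 = -9/16 — the negative square puts this in the circular regime; l = 3/4, alpha*l = 5*pi/6, so exp(alpha B) = cos(5*pi/6) + (sin(5*pi/6)/(3/4))*B = -sqrt(3)/2 + (2/3)*B.
Answer: -sqrt(3)/2 + 1/2*e12


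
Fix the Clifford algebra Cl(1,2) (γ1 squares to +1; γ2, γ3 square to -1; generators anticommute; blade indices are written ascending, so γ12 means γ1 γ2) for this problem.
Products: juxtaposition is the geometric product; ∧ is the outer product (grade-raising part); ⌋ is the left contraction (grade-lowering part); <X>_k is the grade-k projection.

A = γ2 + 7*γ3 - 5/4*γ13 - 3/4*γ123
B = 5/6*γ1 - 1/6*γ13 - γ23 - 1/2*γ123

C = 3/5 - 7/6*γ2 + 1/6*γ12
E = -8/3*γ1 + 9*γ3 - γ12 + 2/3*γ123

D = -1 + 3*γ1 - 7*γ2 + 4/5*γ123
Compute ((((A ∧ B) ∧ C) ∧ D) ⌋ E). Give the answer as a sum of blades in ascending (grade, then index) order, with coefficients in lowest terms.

step 1: -5/6*γ12 - 35/6*γ13 + 1/6*γ123
step 2: -1/2*γ12 - 7/2*γ13 - 1207/180*γ123
step 3: 1/2*γ12 + 7/2*γ13 - 3203/180*γ123
step 4: 1534/135 - 7/3*γ2 + 1/3*γ3
Answer: 1534/135 - 7/3*γ2 + 1/3*γ3


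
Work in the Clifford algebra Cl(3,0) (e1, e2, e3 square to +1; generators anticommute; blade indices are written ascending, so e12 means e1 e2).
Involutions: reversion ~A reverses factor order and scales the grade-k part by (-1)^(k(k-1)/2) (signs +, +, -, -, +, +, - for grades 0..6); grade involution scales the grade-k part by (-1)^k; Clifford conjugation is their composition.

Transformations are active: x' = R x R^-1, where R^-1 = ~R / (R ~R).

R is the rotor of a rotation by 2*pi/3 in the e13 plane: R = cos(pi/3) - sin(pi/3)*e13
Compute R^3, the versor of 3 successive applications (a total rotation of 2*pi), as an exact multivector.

Half-angle bookkeeping: 3 applications in e13 add up to rotor phase 3*pi/3 = pi, so R^3 = cos(pi) - sin(pi)*e13.
cos(pi) = -1 and sin(pi) = 0, so R^3 = -1. The total rotation 2*pi is 1 full turn, so every vector returns to itself, yet the rotor is -1, on the OTHER sheet of the double cover (an odd number of 2*pi turns).
Answer: -1


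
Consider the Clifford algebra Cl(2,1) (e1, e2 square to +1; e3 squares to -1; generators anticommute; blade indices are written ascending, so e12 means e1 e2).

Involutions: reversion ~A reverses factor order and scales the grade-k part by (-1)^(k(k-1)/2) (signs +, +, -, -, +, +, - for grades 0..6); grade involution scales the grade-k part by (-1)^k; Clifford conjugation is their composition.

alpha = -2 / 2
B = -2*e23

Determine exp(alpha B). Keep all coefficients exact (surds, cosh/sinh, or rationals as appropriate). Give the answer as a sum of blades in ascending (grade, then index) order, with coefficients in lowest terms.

B^2 = (-2)^2*(e23)^2 = 4*(+1) = 4 (a basis 2-blade squares to minus the product of its generators' squares).
B^2 = 4 — the series telescopes hyperbolically here: l = 2, alpha*l = -2, so exp(alpha B) = cosh(-2) + (sinh(-2)/2)*B = cosh(2) + (-sinh(2)/2)*B.
Answer: cosh(2) + sinh(2)*e23


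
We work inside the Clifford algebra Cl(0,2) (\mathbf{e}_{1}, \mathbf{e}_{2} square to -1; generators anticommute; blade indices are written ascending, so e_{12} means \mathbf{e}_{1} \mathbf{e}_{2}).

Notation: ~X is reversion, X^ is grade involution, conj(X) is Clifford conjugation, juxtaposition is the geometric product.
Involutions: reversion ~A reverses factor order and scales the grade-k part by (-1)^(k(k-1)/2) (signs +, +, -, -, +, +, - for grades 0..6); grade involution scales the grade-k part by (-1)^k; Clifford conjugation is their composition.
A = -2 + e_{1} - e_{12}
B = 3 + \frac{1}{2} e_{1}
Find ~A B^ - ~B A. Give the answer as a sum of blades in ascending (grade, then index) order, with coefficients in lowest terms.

first term: -\frac{11}{2} + 4 e_{1} - \frac{1}{2} e_{2} + 3 e_{12}
second term: -\frac{13}{2} + 2 e_{1} + \frac{1}{2} e_{2} - 3 e_{12}
Answer: 1 + 2 e_{1} - e_{2} + 6 e_{12}


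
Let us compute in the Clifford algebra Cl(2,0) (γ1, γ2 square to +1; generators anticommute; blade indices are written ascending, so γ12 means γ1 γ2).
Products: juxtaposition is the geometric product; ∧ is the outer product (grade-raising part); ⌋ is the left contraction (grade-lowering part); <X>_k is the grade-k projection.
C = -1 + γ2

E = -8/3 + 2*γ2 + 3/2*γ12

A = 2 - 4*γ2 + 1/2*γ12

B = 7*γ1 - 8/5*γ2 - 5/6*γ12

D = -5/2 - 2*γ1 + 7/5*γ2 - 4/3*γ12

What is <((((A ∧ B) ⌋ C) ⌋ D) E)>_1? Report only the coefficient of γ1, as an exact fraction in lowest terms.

step 1: 14*γ1 - 16/5*γ2 + 79/3*γ12
step 2: -16/5
step 3: 8 + 32/5*γ1 - 112/25*γ2 + 64/15*γ12
step 4: -2752/75 - 136/75*γ1 + 2816/75*γ2 + 604/45*γ12
step 5: -136/75*γ1 + 2816/75*γ2
Answer: -136/75


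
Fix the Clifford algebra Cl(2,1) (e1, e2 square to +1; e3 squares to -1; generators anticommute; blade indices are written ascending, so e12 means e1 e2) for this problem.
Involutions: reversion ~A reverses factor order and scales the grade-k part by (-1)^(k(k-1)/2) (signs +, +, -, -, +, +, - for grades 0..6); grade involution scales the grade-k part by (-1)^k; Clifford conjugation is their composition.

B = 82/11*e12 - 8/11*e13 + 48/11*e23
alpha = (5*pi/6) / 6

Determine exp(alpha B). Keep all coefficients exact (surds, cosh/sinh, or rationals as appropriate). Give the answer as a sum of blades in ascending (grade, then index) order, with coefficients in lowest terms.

B^2 term by term: the squares give (82/11)^2*(e12)^2 + (-8/11)^2*(e13)^2 + (48/11)^2*(e23)^2 = 6724/121*(-1) + 64/121*(+1) + 2304/121*(+1) = -36 (each basis 2-blade squares to minus the product of its generators' squares); cross terms between blades sharing an index anticommute and cancel. So B^2 = -36.
B^2 = -36 — the series telescopes trigonometrically here: l = 6, alpha*l = 5*pi/6, so exp(alpha B) = cos(5*pi/6) + (sin(5*pi/6)/6)*B = -sqrt(3)/2 + (1/12)*B.
Answer: -sqrt(3)/2 + 41/66*e12 - 2/33*e13 + 4/11*e23


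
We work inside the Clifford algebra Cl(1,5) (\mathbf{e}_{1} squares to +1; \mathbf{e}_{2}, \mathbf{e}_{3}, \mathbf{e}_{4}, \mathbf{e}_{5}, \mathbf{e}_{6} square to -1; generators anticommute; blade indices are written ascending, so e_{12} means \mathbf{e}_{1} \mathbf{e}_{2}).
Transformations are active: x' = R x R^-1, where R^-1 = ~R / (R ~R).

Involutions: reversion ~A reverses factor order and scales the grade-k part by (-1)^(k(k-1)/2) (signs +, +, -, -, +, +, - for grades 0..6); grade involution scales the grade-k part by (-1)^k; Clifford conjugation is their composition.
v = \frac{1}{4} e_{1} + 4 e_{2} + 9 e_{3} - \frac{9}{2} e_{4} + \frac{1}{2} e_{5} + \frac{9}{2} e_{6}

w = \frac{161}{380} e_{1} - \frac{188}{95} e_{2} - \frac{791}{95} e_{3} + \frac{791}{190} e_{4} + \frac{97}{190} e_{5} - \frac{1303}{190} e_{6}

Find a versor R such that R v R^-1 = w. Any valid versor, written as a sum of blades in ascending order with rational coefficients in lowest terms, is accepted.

Equal squares first: v^2 = w^2 = -\frac{2203}{16}. Then v + w = \frac{64}{95} e_{1} + \frac{192}{95} e_{2} + \frac{64}{95} e_{3} - \frac{32}{95} e_{4} + \frac{96}{95} e_{5} - \frac{224}{95} e_{6} is a versor taking v to w, provided it is invertible.
Answer: \frac{64}{95} e_{1} + \frac{192}{95} e_{2} + \frac{64}{95} e_{3} - \frac{32}{95} e_{4} + \frac{96}{95} e_{5} - \frac{224}{95} e_{6}


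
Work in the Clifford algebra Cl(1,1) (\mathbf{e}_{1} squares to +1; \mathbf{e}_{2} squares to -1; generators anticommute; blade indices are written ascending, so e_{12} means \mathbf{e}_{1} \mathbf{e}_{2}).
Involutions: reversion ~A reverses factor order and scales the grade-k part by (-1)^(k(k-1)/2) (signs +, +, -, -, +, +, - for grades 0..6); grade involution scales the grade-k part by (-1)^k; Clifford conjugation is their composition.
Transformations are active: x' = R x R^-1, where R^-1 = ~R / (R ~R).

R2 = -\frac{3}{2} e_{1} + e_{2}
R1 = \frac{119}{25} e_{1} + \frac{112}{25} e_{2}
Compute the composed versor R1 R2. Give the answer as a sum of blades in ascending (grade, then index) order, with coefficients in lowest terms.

Distribute over the terms of R1 (each basis-blade product reordered to ascending indices, repeated generators contracted through their squares):
(\frac{119}{25} e_{1}) R2 = -\frac{357}{50} + \frac{119}{25} e_{12}
(\frac{112}{25} e_{2}) R2 = -\frac{112}{25} + \frac{168}{25} e_{12}
Summing the partial products and collecting blades:
Answer: -\frac{581}{50} + \frac{287}{25} e_{12}


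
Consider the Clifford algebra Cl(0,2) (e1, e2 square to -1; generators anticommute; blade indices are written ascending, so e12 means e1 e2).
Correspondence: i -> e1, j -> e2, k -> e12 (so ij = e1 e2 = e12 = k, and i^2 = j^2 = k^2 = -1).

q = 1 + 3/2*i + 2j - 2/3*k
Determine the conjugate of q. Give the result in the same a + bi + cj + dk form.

In blades: q = 1 + 3/2*e1 + 2*e2 - 2/3*e12.
Conjugation here is Clifford conjugation: the scalar is fixed and the grade-1 and grade-2 blades all flip sign, giving 1 - 3/2*e1 - 2*e2 + 2/3*e12; translating back:
Answer: 1 - 3/2*i - 2j + 2/3*k


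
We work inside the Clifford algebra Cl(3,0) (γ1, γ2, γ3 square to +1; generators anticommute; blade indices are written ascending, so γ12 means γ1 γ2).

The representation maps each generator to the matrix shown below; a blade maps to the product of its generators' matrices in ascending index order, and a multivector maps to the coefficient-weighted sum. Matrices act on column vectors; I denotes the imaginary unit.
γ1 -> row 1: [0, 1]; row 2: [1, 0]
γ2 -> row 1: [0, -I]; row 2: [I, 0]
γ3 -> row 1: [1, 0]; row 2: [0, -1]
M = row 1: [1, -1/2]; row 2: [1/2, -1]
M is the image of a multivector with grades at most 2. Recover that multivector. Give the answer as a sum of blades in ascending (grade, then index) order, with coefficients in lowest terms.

Method: 1, rho(γ1), rho(γ2), rho(γ3) form a trace-orthogonal basis of the 2x2 complex matrices (tr(X Y) = 2 if X = Y, else 0), so M = m0*1 + m1*rho(γ1) + m2*rho(γ2) + m3*rho(γ3) with m0 = tr(M)/2 = 0, m1 = tr(M rho(γ1))/2 = 0, m2 = tr(M rho(γ2))/2 = -I/2, m3 = tr(M rho(γ3))/2 = 1.
Multiplying table entries, the bivector images are rho(γ12) = I*rho(γ3), rho(γ13) = -I*rho(γ2), rho(γ23) = I*rho(γ1); with real blade coefficients the real parts of m0..m3 are the coefficients of 1, γ1, γ2, γ3 and the imaginary parts give the bivectors (γ23: Im m1, γ13: -Im m2, γ12: Im m3).
Answer: γ3 + 1/2*γ13
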